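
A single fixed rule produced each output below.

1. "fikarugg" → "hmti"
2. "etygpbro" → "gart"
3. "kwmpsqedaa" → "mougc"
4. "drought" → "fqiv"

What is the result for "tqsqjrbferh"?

In each case the input is transformed by: keep every other character starting from the first (positions 1st, 3rd, 5th, ...), then shift every letter 2 places forward in the alphabet (wrapping around).
Starting from "tqsqjrbferh": after the first operation, "tsjbeh"; after the second, "vuldgj".
(Check on "drought": → "dogt" → "fqiv" ✓)

vuldgj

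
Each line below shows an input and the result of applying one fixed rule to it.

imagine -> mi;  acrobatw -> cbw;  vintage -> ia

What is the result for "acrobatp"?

What's happening: keep one character in every 3, starting at position 2 (positions 2nd, 5th, 8th, ...).
Applying that to "acrobatp" gives "cbp".

cbp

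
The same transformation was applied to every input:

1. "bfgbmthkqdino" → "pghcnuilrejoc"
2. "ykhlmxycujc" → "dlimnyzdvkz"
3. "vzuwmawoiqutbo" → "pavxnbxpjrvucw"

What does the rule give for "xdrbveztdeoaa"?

bescwfauefpby

What's happening: shift every letter 1 place forward in the alphabet (wrapping around), then swap the first and last characters.
So "xdrbveztdeoaa" becomes "bescwfauefpby".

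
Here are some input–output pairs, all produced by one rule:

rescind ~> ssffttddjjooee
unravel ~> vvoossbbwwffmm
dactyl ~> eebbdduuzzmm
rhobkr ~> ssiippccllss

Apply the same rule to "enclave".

ffooddmmbbwwff

What's happening: shift every letter 1 place forward in the alphabet (wrapping around), then double every character.
For "enclave", step one produces "fodmbwf"; step two turns that into "ffooddmmbbwwff".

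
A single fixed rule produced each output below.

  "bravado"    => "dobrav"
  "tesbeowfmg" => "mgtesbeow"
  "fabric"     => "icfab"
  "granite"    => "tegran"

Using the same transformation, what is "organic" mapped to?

icorga

Rule — move the last 3 characters to the front (rotate right by 3), then delete the first character.
"organic" → "icorga".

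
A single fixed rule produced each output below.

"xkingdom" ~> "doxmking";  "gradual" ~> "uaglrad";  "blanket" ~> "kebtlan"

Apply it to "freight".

ghftrei

The rule is to swap the first and last characters, then move the last 3 characters to the front (rotate right by 3).
"freight" → "ghftrei".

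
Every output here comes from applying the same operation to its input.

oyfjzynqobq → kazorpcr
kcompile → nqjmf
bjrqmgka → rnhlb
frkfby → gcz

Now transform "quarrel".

ssfm

Each output is the input with this applied: delete the first 3 characters, then shift every letter 1 place forward in the alphabet (wrapping around).
On "quarrel": the first step gives "rrel", and the second then gives "ssfm".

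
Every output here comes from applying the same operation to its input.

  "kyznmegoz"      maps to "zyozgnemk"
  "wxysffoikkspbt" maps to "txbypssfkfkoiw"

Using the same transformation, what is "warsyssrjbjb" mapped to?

Looking at the pairs, the operation is to take characters alternately from the front and the back (1st, last, 2nd, 2nd-last, ...), then move the first character to the end.
So "warsyssrjbjb" becomes "bajrbsjyrssw".

bajrbsjyrssw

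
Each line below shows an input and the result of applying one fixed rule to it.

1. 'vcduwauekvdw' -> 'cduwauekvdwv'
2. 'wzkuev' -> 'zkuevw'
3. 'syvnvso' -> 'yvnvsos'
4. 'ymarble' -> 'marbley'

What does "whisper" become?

What's happening: move the first character to the end.
Doing the same to "whisper": "hisperw".

hisperw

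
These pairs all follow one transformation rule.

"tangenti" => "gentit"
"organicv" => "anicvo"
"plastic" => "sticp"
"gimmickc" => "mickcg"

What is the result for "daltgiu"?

tgiud

In each case the input is transformed by: move the first character to the end, then delete the first 2 characters.
Starting from "daltgiu": after the first operation, "altgiud"; after the second, "tgiud".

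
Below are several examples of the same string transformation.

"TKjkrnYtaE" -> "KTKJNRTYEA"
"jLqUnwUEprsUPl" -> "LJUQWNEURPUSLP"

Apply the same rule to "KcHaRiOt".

Looking at the pairs, the operation is to swap each adjacent pair of characters (1↔2, 3↔4, ...), then convert every letter to uppercase.
On "KcHaRiOt": the first step gives "cKaHiRtO", and the second then gives "CKAHIRTO".

CKAHIRTO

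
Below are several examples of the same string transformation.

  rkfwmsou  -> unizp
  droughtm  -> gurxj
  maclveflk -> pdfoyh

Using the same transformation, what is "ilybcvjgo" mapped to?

lobefy

The rule is to delete the last 3 characters, then shift every letter 3 places forward in the alphabet (wrapping around).
"ilybcvjgo" → "ilybcv" → "lobefy".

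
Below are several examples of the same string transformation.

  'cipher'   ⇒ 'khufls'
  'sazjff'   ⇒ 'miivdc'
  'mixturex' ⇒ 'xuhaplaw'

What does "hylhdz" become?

kgckbo

The transformation: swap the front and back halves of the string, then shift every letter 3 places forward in the alphabet (wrapping around).
On "hylhdz": the first step gives "hdzhyl", and the second then gives "kgckbo".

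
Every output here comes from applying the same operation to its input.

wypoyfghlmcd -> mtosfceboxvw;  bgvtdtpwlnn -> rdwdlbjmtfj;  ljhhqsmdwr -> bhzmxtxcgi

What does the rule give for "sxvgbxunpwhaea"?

Looking at the pairs, the operation is to take characters alternately from the front and the back (1st, last, 2nd, 2nd-last, ...), then shift every letter 10 places backward in the alphabet (wrapping around).
For "sxvgbxunpwhaea", step one produces "saxevaghbwxpun"; step two turns that into "iqnulqwxrmnfkd".
(Check on "ljhhqsmdwr": → "lrjwhdhmqs" → "bhzmxtxcgi" ✓)

iqnulqwxrmnfkd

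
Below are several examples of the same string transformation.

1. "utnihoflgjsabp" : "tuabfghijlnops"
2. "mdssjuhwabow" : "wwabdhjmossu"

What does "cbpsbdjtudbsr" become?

tubbbcddjprss

Looking at the pairs, the operation is to sort the characters into alphabetical order, then move the last 2 characters to the front (rotate right by 2).
"cbpsbdjtudbsr" → "bbbcddjprsstu" → "tubbbcddjprss".
(Check on "mdssjuhwabow": → "abdhjmossuww" → "wwabdhjmossu" ✓)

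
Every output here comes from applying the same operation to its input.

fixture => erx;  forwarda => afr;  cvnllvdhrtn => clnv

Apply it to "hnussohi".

hns

Rule — sort the characters into alphabetical order, then keep one character in every 3, starting at position 1 (positions 1st, 4th, 7th, ...).
Applying both steps to "hnussohi": "hhinossu", then "hns".
(Check on "fixture": → "efirtux" → "erx" ✓)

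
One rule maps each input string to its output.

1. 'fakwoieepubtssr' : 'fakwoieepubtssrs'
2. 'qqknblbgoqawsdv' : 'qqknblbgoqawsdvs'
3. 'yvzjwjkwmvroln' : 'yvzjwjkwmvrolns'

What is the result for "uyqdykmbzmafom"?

uyqdykmbzmafoms

What's happening: append "s".
"uyqdykmbzmafom" → "uyqdykmbzmafoms".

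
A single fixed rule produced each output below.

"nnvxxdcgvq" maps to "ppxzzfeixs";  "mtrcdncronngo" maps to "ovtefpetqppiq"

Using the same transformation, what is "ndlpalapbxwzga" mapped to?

Rule — shift every letter 2 places forward in the alphabet (wrapping around).
On "ndlpalapbxwzga" that produces "pfnrcncrdzybic".

pfnrcncrdzybic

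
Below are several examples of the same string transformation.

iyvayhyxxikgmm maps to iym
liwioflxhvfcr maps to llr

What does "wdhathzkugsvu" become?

wzu

Looking at the pairs, the operation is to keep every other character starting from the first (positions 1st, 3rd, 5th, ...), then keep one character in every 3, starting at position 1 (positions 1st, 4th, 7th, ...).
For "wdhathzkugsvu", step one produces "whtzusu"; step two turns that into "wzu".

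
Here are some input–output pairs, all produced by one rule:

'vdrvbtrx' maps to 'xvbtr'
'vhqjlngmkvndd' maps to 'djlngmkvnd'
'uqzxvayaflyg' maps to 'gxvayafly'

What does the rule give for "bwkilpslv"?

vilpsl

What's happening: delete the first 3 characters, then move the last character to the front.
"bwkilpslv" → "ilpslv" → "vilpsl".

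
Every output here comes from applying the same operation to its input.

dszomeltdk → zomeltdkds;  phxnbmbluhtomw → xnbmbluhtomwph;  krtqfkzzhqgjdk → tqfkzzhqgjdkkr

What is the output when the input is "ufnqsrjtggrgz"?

nqsrjtggrgzuf

In each case the input is transformed by: move the first 2 characters to the end (rotate left by 2).
On "ufnqsrjtggrgz" that produces "nqsrjtggrgzuf".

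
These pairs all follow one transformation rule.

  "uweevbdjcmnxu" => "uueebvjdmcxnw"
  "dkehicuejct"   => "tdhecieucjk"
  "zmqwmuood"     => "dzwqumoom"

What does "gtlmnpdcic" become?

igmlpncdct

What's happening: swap each adjacent pair of characters (1↔2, 3↔4, ...), then swap the first and last characters.
"gtlmnpdcic" → "tgmlpncdci" → "igmlpncdct".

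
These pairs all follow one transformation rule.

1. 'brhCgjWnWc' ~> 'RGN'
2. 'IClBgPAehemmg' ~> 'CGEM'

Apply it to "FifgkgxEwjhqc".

IKEH

Looking at the pairs, the operation is to keep one character in every 3, starting at position 2 (positions 2nd, 5th, 8th, ...), then convert every letter to uppercase.
Working it through for "FifgkgxEwjhqc": intermediate "ikEh", final "IKEH".
(Check on "brhCgjWnWc": → "rgn" → "RGN" ✓)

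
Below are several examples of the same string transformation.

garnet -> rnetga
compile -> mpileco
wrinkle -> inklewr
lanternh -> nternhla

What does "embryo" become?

bryoem

Rule — move the first 2 characters to the end (rotate left by 2).
"embryo" → "bryoem".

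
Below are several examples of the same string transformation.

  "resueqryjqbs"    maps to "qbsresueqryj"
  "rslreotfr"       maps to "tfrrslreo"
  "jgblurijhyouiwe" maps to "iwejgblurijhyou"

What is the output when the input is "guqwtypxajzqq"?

Each output is the input with this applied: move the last 3 characters to the front (rotate right by 3).
Doing the same to "guqwtypxajzqq": "zqqguqwtypxaj".

zqqguqwtypxaj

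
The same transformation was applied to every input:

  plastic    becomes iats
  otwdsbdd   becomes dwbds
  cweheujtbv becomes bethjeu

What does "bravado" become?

The transformation: take characters alternately from the front and the back (1st, last, 2nd, 2nd-last, ...), then delete the first 3 characters.
"bravado" → "bordaav" → "daav".

daav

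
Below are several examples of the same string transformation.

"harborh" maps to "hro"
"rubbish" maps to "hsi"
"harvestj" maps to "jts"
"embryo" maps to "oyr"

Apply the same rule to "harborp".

pro

The transformation: reverse the string, then keep only the first 3 characters.
On "harborp": the first step gives "probrah", and the second then gives "pro".
(Check on "embryo": → "oyrbme" → "oyr" ✓)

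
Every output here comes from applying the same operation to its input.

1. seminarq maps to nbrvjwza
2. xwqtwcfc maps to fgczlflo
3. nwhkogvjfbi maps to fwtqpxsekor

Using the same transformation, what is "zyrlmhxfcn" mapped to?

Looking at the pairs, the operation is to swap each adjacent pair of characters (1↔2, 3↔4, ...), then shift every letter 9 places forward in the alphabet (wrapping around).
Starting from "zyrlmhxfcn": after the first operation, "yzlrhmfxnc"; after the second, "hiuaqvogwl".

hiuaqvogwl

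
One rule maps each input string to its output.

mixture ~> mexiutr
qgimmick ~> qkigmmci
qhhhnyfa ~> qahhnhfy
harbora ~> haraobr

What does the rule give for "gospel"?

glsoep

The transformation: move the last character to the front, then swap each adjacent pair of characters (1↔2, 3↔4, ...).
Applying that to "gospel" gives "glsoep".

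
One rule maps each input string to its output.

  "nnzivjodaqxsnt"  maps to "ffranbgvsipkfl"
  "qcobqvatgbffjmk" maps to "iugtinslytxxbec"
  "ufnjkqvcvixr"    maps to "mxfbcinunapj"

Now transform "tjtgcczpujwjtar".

Rule — shift every letter 8 places backward in the alphabet (wrapping around).
So "tjtgcczpujwjtar" becomes "lblyuurhmboblsj".

lblyuurhmboblsj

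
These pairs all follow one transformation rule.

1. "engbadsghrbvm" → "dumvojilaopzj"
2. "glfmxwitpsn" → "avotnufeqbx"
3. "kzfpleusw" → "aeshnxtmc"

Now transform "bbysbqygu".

ocjjgajyg

Rule — shift every letter 8 places forward in the alphabet (wrapping around), then move the last 2 characters to the front (rotate right by 2).
Applying both steps to "bbysbqygu": "jjgajygoc", then "ocjjgajyg".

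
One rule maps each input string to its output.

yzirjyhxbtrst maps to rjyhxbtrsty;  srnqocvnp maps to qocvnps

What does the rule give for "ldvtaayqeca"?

The pattern: move the first 3 characters to the end (rotate left by 3), then delete the last 2 characters.
Applying that to "ldvtaayqeca" gives "taayqecal".

taayqecal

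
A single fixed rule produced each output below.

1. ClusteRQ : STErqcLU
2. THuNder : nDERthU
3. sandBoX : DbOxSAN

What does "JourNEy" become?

In each case the input is transformed by: move the first 3 characters to the end (rotate left by 3), then flip the case of every letter.
Starting from "JourNEy": after the first operation, "rNEyJou"; after the second, "RneYjOU".

RneYjOU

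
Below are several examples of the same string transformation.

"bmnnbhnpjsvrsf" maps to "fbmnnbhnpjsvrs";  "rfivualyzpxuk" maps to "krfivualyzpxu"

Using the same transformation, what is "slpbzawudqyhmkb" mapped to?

bslpbzawudqyhmk

In each case the input is transformed by: move the last character to the front.
"slpbzawudqyhmkb" → "bslpbzawudqyhmk".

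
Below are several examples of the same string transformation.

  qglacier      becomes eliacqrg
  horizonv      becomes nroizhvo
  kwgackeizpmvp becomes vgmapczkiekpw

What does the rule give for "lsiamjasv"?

siaajmlvs

The pattern: take characters alternately from the front and the back (1st, last, 2nd, 2nd-last, ...), then move the first 3 characters to the end (rotate left by 3).
Applying both steps to "lsiamjasv": "lvssiaajm", then "siaajmlvs".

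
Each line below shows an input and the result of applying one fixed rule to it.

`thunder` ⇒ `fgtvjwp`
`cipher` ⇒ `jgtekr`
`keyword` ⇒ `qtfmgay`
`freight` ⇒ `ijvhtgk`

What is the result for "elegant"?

cpvgngi

Looking at the pairs, the operation is to shift every letter 2 places forward in the alphabet (wrapping around), then move the last 3 characters to the front (rotate right by 3).
Applying both steps to "elegant": "gngicpv", then "cpvgngi".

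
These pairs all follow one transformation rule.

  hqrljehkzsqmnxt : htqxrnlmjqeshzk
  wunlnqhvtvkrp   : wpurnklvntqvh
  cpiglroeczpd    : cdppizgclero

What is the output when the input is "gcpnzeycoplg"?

ggclppnozcey

Each output is the input with this applied: take characters alternately from the front and the back (1st, last, 2nd, 2nd-last, ...).
On "gcpnzeycoplg" that produces "ggclppnozcey".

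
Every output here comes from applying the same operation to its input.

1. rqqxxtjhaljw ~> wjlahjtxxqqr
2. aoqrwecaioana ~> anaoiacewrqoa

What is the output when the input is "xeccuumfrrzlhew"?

Each output is the input with this applied: reverse the string.
Doing the same to "xeccuumfrrzlhew": "wehlzrrfmuuccex".

wehlzrrfmuuccex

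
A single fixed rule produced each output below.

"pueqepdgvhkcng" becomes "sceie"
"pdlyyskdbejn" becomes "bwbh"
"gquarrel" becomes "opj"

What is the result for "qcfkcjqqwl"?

aao

What's happening: keep one character in every 3, starting at position 2 (positions 2nd, 5th, 8th, ...), then shift every letter 2 places backward in the alphabet (wrapping around).
Applying that to "qcfkcjqqwl" gives "aao".
(Check on "gquarrel": → "qrl" → "opj" ✓)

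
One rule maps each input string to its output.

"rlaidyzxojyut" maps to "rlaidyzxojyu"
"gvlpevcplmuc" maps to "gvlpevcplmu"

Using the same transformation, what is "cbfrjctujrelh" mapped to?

The rule is to delete the last character.
On "cbfrjctujrelh" that produces "cbfrjctujrel".

cbfrjctujrel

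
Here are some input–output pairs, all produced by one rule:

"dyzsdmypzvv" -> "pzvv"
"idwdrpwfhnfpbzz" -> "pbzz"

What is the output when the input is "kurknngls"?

Rule — keep only the last 4 characters.
Applying that to "kurknngls" gives "ngls".

ngls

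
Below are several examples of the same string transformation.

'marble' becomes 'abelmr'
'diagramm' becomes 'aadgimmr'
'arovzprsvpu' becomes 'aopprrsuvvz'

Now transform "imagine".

aegiimn

The rule is to sort the characters into alphabetical order.
On "imagine" that produces "aegiimn".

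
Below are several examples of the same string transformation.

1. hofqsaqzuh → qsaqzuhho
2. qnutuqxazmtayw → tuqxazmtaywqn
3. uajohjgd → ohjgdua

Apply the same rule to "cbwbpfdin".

bpfdincb

In each case the input is transformed by: move the first 3 characters to the end (rotate left by 3), then delete the last character.
Working it through for "cbwbpfdin": intermediate "bpfdincbw", final "bpfdincb".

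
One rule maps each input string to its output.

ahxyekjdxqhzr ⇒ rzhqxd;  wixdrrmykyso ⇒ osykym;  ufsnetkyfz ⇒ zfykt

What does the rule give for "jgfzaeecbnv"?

vnbce

Looking at the pairs, the operation is to take characters alternately from the front and the back (1st, last, 2nd, 2nd-last, ...), then keep every other character starting from the second (positions 2nd, 4th, 6th, ...).
Working it through for "jgfzaeecbnv": intermediate "jvgnfbzcaee", final "vnbce".
(Check on "ahxyekjdxqhzr": → "arhzxhyqexkdj" → "rzhqxd" ✓)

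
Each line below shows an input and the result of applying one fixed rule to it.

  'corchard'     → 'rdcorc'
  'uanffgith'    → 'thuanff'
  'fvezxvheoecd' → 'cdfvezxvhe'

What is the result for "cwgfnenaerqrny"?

The transformation: move the last 2 characters to the front (rotate right by 2), then delete the last 2 characters.
For "cwgfnenaerqrny", step one produces "nycwgfnenaerqr"; step two turns that into "nycwgfnenaer".
(Check on "corchard": → "rdcorcha" → "rdcorc" ✓)

nycwgfnenaer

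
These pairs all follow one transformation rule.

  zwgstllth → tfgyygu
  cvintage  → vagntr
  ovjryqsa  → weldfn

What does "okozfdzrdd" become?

Each output is the input with this applied: delete the first 2 characters, then shift every letter 13 places forward in the alphabet (wrapping around) — i.e. ROT13.
For "okozfdzrdd", step one produces "ozfdzrdd"; step two turns that into "bmsqmeqq".

bmsqmeqq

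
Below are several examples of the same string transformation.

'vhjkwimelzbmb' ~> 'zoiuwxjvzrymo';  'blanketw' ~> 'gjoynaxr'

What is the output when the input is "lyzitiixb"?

Looking at the pairs, the operation is to move the last 2 characters to the front (rotate right by 2), then shift every letter 13 places forward in the alphabet (wrapping around) — i.e. ROT13.
For "lyzitiixb" the result is "koylmvgvv".

koylmvgvv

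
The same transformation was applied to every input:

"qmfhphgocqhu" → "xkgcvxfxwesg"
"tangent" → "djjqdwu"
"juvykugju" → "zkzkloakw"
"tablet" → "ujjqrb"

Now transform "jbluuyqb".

grzrbkko

What's happening: move the last 2 characters to the front (rotate right by 2), then shift every letter 10 places backward in the alphabet (wrapping around).
On "jbluuyqb": the first step gives "qbjbluuy", and the second then gives "grzrbkko".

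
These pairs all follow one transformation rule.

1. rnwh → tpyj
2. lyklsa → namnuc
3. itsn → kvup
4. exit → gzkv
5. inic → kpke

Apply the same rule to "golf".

iqnh

Each output is the input with this applied: shift every letter 2 places forward in the alphabet (wrapping around).
Applying that to "golf" gives "iqnh".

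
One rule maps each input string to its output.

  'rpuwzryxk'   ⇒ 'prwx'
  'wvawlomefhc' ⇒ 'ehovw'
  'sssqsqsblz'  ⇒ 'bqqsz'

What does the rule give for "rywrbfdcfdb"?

The rule is to keep every other character starting from the second (positions 2nd, 4th, 6th, ...), then sort the characters into alphabetical order.
For "rywrbfdcfdb", step one produces "yrfcd"; step two turns that into "cdfry".

cdfry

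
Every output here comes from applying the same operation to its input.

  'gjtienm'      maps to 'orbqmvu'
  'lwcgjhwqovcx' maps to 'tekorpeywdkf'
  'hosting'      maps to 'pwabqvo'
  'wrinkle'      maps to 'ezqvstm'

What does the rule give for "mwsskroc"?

The rule is to shift every letter 8 places forward in the alphabet (wrapping around).
For "mwsskroc" the result is "ueaaszwk".

ueaaszwk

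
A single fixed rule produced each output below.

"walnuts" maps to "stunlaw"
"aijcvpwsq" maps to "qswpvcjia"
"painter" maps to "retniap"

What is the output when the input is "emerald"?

dlareme

Each output is the input with this applied: reverse the string.
On "emerald" that produces "dlareme".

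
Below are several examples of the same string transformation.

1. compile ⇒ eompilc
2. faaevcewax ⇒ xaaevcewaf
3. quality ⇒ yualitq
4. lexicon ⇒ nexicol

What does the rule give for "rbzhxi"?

ibzhxr

Each output is the input with this applied: swap the first and last characters.
Doing the same to "rbzhxi": "ibzhxr".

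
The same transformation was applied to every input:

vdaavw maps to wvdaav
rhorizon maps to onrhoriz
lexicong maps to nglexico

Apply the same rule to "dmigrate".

tedmigra

Looking at the pairs, the operation is to swap the front and back halves of the string, then move the first 2 characters to the end (rotate left by 2).
Starting from "dmigrate": after the first operation, "ratedmig"; after the second, "tedmigra".
(Check on "vdaavw": → "avwvda" → "wvdaav" ✓)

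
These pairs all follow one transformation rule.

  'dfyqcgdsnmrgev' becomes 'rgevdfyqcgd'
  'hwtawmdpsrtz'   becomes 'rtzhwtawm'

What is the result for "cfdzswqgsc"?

sccfdzs

In each case the input is transformed by: swap the front and back halves of the string, then delete the first 3 characters.
Starting from "cfdzswqgsc": after the first operation, "wqgsccfdzs"; after the second, "sccfdzs".
(Check on "dfyqcgdsnmrgev": → "snmrgevdfyqcgd" → "rgevdfyqcgd" ✓)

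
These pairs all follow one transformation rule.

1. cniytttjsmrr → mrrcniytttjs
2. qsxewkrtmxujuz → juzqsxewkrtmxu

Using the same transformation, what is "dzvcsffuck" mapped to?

Each output is the input with this applied: move the last 3 characters to the front (rotate right by 3).
"dzvcsffuck" → "uckdzvcsff".

uckdzvcsff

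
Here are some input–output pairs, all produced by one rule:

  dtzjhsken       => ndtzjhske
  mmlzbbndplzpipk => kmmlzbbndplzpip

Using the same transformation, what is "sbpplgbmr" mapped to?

rsbpplgbm

Each output is the input with this applied: move the last character to the front.
On "sbpplgbmr" that produces "rsbpplgbm".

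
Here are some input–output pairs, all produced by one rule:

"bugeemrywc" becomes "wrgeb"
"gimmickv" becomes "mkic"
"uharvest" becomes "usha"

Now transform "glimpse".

The pattern: sort the characters into reverse alphabetical order, then keep every other character starting from the second (positions 2nd, 4th, 6th, ...).
Starting from "glimpse": after the first operation, "spmlige"; after the second, "plg".

plg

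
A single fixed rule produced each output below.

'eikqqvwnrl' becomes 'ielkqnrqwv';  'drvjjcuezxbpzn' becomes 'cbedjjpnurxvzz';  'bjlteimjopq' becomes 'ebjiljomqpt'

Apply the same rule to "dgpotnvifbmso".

The pattern: sort the characters into alphabetical order, then swap each adjacent pair of characters (1↔2, 3↔4, ...).
Starting from "dgpotnvifbmso": after the first operation, "bdfgimnoopstv"; after the second, "dbgfmionpotsv".

dbgfmionpotsv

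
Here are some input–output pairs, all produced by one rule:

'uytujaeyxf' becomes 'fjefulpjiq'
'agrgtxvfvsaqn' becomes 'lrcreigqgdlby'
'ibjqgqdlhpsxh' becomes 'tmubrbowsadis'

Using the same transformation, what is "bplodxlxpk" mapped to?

Rule — shift every letter 11 places forward in the alphabet (wrapping around).
Doing the same to "bplodxlxpk": "mawzoiwiav".

mawzoiwiav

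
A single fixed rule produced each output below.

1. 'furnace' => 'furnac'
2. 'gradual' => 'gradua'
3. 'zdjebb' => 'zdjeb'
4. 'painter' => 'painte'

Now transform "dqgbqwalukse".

The transformation: delete the last character.
Doing the same to "dqgbqwalukse": "dqgbqwaluks".

dqgbqwaluks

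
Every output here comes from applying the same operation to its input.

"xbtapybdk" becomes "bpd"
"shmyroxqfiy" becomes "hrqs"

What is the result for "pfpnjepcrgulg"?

fjcu

Each output is the input with this applied: swap the first and last characters, then keep one character in every 3, starting at position 2 (positions 2nd, 5th, 8th, ...).
On "pfpnjepcrgulg": the first step gives "gfpnjepcrgulp", and the second then gives "fjcu".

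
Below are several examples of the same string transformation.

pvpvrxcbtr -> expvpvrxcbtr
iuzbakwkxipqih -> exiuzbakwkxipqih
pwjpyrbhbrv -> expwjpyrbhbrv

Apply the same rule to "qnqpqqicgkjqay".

exqnqpqqicgkjqay

Rule — prepend "ex".
On "qnqpqqicgkjqay" that produces "exqnqpqqicgkjqay".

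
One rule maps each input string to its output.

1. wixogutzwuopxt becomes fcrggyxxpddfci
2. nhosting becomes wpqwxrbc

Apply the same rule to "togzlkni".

Looking at the pairs, the operation is to shift every letter 9 places forward in the alphabet (wrapping around), then take characters alternately from the front and the back (1st, last, 2nd, 2nd-last, ...).
Starting from "togzlkni": after the first operation, "cxpiutwr"; after the second, "crxwptiu".

crxwptiu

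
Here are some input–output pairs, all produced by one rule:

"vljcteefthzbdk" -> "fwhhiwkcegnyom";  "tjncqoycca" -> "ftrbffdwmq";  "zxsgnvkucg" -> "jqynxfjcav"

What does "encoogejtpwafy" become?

The pattern: shift every letter 3 places forward in the alphabet (wrapping around), then move the first 3 characters to the end (rotate left by 3).
For "encoogejtpwafy" the result is "rrjhmwszdibhqf".
(Check on "tjncqoycca": → "wmqftrbffd" → "ftrbffdwmq" ✓)

rrjhmwszdibhqf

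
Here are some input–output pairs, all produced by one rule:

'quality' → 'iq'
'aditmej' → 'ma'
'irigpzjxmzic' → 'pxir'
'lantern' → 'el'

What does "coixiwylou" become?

What's happening: move the first 2 characters to the end (rotate left by 2), then keep one character in every 3, starting at position 3 (positions 3rd, 6th, 9th, ...).
For "coixiwylou", step one produces "ixiwylouco"; step two turns that into "ilc".

ilc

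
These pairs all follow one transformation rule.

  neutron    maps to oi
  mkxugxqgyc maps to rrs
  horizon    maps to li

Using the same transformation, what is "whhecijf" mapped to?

The pattern: shift every letter 6 places backward in the alphabet (wrapping around), then keep one character in every 3, starting at position 3 (positions 3rd, 6th, 9th, ...).
Applying both steps to "whhecijf": "qbbywcdz", then "bc".

bc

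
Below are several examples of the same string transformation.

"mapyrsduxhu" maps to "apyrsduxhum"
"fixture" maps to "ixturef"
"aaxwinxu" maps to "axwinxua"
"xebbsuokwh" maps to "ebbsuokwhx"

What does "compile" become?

ompilec

Rule — move the first character to the end.
Applying that to "compile" gives "ompilec".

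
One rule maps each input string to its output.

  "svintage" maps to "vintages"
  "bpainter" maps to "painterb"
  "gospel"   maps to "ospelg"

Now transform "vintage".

The pattern: move the first character to the end.
Doing the same to "vintage": "intagev".

intagev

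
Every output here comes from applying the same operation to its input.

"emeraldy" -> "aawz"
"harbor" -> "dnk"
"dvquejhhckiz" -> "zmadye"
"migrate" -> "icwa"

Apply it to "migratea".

The pattern: shift every letter 4 places backward in the alphabet (wrapping around), then keep every other character starting from the first (positions 1st, 3rd, 5th, ...).
Starting from "migratea": after the first operation, "iecnwpaw"; after the second, "icwa".
(Check on "emeraldy": → "aianwhzu" → "aawz" ✓)

icwa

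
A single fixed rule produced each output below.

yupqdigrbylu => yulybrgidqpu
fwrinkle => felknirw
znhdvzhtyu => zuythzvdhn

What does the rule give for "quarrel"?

Rule — move the first character to the end, then reverse the string.
"quarrel" → "uarrelq" → "qlerrau".

qlerrau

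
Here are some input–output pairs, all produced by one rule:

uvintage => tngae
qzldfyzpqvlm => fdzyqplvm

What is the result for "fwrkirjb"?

ikjrb

The transformation: delete the first 3 characters, then swap each adjacent pair of characters (1↔2, 3↔4, ...).
"fwrkirjb" → "kirjb" → "ikjrb".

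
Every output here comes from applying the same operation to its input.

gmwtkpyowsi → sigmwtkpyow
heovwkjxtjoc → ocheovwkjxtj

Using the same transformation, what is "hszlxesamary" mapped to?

ryhszlxesama

What's happening: move the last 2 characters to the front (rotate right by 2).
"hszlxesamary" → "ryhszlxesama".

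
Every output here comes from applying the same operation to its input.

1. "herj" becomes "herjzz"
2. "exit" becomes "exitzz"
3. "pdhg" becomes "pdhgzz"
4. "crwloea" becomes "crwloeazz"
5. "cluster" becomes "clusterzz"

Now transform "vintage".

vintagezz

What's happening: append "zz".
Doing the same to "vintage": "vintagezz".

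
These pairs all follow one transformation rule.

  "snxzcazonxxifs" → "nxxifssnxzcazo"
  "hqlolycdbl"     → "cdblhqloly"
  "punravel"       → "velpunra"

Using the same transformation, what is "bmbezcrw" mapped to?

crwbmbez

Each output is the input with this applied: swap the front and back halves of the string, then move the first character to the end.
On "bmbezcrw": the first step gives "zcrwbmbe", and the second then gives "crwbmbez".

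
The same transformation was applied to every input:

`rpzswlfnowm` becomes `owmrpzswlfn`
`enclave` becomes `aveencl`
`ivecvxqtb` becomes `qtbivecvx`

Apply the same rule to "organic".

The pattern: move the last 3 characters to the front (rotate right by 3).
On "organic" that produces "nicorga".

nicorga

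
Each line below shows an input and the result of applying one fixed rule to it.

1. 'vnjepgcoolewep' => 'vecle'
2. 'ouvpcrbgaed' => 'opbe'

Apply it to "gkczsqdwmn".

gzdn

What's happening: keep one character in every 3, starting at position 1 (positions 1st, 4th, 7th, ...).
"gkczsqdwmn" → "gzdn".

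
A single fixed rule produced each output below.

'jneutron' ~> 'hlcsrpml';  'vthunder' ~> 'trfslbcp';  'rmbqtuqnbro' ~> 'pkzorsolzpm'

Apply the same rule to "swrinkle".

qupglijc

Rule — shift every letter 2 places backward in the alphabet (wrapping around).
"swrinkle" → "qupglijc".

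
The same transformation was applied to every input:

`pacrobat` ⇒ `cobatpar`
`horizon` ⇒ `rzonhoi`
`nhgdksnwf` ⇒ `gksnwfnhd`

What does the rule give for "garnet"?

retgan

The pattern: move the first 3 characters to the end (rotate left by 3), then swap the first and last characters.
Starting from "garnet": after the first operation, "netgar"; after the second, "retgan".
(Check on "horizon": → "izonhor" → "rzonhoi" ✓)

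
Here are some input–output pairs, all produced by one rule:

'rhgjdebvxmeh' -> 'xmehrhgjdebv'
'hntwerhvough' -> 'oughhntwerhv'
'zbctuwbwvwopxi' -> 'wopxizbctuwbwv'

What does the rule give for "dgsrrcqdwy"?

The transformation: move the first 2 characters to the end (rotate left by 2), then swap the front and back halves of the string.
Starting from "dgsrrcqdwy": after the first operation, "srrcqdwydg"; after the second, "dwydgsrrcq".

dwydgsrrcq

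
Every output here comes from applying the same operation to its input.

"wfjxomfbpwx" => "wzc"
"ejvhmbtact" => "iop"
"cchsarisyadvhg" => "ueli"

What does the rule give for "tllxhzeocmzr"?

ympe

What's happening: shift every letter 13 places forward in the alphabet (wrapping around) — i.e. ROT13, then keep one character in every 3, starting at position 3 (positions 3rd, 6th, 9th, ...).
Working it through for "tllxhzeocmzr": intermediate "gyykumrbpzme", final "ympe".
(Check on "ejvhmbtact": → "rwiuzognpg" → "iop" ✓)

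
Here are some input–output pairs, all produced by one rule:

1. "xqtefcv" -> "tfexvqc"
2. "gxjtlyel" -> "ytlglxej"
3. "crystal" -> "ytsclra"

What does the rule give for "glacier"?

Each output is the input with this applied: take characters alternately from the front and the back (1st, last, 2nd, 2nd-last, ...), then move the last 3 characters to the front (rotate right by 3).
Working it through for "glacier": intermediate "grleaic", final "aicgrle".
(Check on "crystal": → "clrayts" → "ytsclra" ✓)

aicgrle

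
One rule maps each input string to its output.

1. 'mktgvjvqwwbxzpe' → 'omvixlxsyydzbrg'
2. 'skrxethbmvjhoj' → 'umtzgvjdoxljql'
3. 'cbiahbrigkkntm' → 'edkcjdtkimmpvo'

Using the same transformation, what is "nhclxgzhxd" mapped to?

The rule is to shift every letter 2 places forward in the alphabet (wrapping around).
So "nhclxgzhxd" becomes "pjenzibjzf".

pjenzibjzf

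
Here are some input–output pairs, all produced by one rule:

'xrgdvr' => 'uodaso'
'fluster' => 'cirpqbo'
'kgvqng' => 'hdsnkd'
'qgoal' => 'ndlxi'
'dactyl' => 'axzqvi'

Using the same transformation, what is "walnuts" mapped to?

txikrqp

Looking at the pairs, the operation is to shift every letter 3 places backward in the alphabet (wrapping around).
On "walnuts" that produces "txikrqp".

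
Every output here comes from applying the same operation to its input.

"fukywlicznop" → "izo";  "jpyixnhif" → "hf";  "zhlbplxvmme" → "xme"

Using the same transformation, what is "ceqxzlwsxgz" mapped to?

wxz

Rule — keep every other character starting from the first (positions 1st, 3rd, 5th, ...), then delete the first 3 characters.
Working it through for "ceqxzlwsxgz": intermediate "cqzwxz", final "wxz".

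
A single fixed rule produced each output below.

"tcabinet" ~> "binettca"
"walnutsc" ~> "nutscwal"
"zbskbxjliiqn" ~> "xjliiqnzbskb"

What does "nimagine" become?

Rule — move the last character to the front, then swap the front and back halves of the string.
Starting from "nimagine": after the first operation, "enimagin"; after the second, "aginenim".

aginenim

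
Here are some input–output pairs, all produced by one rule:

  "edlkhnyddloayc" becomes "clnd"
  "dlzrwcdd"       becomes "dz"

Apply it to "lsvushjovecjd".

Looking at the pairs, the operation is to move the last 3 characters to the front (rotate right by 3), then keep one character in every 3, starting at position 3 (positions 3rd, 6th, 9th, ...).
"lsvushjovecjd" → "cjdlsvushjove" → "dvhv".
(Check on "edlkhnyddloayc": → "aycedlkhnyddlo" → "clnd" ✓)

dvhv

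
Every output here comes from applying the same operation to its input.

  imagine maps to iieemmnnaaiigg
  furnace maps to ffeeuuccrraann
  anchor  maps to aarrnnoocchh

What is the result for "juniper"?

Rule — take characters alternately from the front and the back (1st, last, 2nd, 2nd-last, ...), then double every character.
Starting from "juniper": after the first operation, "jruenpi"; after the second, "jjrruueennppii".

jjrruueennppii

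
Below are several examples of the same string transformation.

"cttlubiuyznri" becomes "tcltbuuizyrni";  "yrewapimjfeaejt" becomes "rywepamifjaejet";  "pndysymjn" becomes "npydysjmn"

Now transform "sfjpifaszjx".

Each output is the input with this applied: swap each adjacent pair of characters (1↔2, 3↔4, ...).
"sfjpifaszjx" → "fspjfisajzx".

fspjfisajzx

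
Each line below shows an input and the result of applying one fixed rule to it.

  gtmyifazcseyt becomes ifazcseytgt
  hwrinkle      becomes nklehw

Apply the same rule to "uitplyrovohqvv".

lyrovohqvvui

What's happening: move the first 2 characters to the end (rotate left by 2), then delete the first 2 characters.
On "uitplyrovohqvv": the first step gives "tplyrovohqvvui", and the second then gives "lyrovohqvvui".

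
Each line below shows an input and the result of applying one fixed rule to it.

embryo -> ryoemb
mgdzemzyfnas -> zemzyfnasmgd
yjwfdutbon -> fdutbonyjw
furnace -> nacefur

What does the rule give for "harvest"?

Each output is the input with this applied: move the first 3 characters to the end (rotate left by 3).
"harvest" → "vesthar".

vesthar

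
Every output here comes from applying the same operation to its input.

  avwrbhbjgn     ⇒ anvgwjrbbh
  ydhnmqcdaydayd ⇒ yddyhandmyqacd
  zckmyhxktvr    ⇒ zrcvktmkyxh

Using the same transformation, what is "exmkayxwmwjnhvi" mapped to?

Looking at the pairs, the operation is to take characters alternately from the front and the back (1st, last, 2nd, 2nd-last, ...).
"exmkayxwmwjnhvi" → "eixvmhknajywxmw".

eixvmhknajywxmw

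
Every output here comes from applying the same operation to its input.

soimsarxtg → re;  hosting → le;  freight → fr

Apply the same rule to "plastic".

The rule is to shift every letter 2 places backward in the alphabet (wrapping around), then keep only the last 2 characters.
Doing the same to "plastic": "ga".
(Check on "freight": → "dpcgefr" → "fr" ✓)

ga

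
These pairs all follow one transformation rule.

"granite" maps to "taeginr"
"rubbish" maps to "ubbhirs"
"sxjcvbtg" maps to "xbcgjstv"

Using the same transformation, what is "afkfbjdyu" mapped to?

yabdffjku

In each case the input is transformed by: sort the characters into alphabetical order, then move the last character to the front.
Applying both steps to "afkfbjdyu": "abdffjkuy", then "yabdffjku".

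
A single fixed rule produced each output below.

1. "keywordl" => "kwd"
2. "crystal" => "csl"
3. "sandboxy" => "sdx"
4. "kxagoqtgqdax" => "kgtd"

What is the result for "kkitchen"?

kte

Each output is the input with this applied: keep one character in every 3, starting at position 1 (positions 1st, 4th, 7th, ...).
On "kkitchen" that produces "kte".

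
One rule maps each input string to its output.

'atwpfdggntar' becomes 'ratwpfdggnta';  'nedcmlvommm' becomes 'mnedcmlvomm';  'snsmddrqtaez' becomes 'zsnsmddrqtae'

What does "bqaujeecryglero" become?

In each case the input is transformed by: move the last character to the front.
Doing the same to "bqaujeecryglero": "obqaujeecrygler".

obqaujeecrygler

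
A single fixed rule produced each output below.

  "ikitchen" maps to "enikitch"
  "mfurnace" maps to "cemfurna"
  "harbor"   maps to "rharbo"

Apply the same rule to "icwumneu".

The pattern: swap the front and back halves of the string, then move the first 2 characters to the end (rotate left by 2).
Starting from "icwumneu": after the first operation, "mneuicwu"; after the second, "euicwumn".

euicwumn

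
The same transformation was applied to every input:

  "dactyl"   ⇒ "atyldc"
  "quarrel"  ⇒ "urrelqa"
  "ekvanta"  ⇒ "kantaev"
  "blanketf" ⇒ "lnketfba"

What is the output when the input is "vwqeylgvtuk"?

In each case the input is transformed by: move the first 2 characters to the end (rotate left by 2), then swap the first and last characters.
On "vwqeylgvtuk": the first step gives "qeylgvtukvw", and the second then gives "weylgvtukvq".
(Check on "blanketf": → "anketfbl" → "lnketfba" ✓)

weylgvtukvq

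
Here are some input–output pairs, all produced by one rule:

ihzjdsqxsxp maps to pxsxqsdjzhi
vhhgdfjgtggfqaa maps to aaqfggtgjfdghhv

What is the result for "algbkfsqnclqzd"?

Rule — reverse the string.
Applying that to "algbkfsqnclqzd" gives "dzqlcnqsfkbgla".

dzqlcnqsfkbgla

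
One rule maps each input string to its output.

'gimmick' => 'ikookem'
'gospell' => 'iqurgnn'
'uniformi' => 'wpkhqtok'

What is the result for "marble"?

Looking at the pairs, the operation is to shift every letter 2 places forward in the alphabet (wrapping around).
Doing the same to "marble": "octdng".

octdng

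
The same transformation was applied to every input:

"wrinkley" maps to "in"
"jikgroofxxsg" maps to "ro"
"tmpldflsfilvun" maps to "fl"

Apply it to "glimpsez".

Looking at the pairs, the operation is to swap the front and back halves of the string, then keep only the last 2 characters.
"glimpsez" → "psezglim" → "im".

im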